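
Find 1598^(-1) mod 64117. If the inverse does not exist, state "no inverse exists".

Run Euclid on (64117, 1598):
64117 = 40×1598 + 197
1598 = 8×197 + 22
197 = 8×22 + 21
22 = 1×21 + 1
21 = 21×1 + 0
Since gcd(1598, 64117) = 1, back-substitute to write 1 as a combination:
1 = 22 − 21
1 = −197 + 9·22
1 = 9·1598 − 73·197
1 = −73·64117 + 2929·1598
So 1598·2929 ≡ 1 (mod 64117).

2929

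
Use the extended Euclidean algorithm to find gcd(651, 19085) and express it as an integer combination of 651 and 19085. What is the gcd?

Repeated division:
19085 = 29·651 + 206
651 = 3·206 + 33
206 = 6·33 + 8
33 = 4·8 + 1
8 = 8·1 + 0
gcd(651, 19085) = 1.
Back-substituting:
1 = 33 − 4·8
1 = −4·206 + 25·33
1 = 25·651 − 79·206
1 = −79·19085 + 2316·651
So 1 = (-79)·19085 + (2316)·651.

1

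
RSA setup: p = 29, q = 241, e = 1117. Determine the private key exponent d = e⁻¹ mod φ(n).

φ(n) = (p−1)(q−1) = 28·240 = 6720.
Need d with 1117·d ≡ 1 (mod 6720). Apply the extended Euclidean algorithm:
6720 = 6*1117 + 18
1117 = 62*18 + 1
18 = 18*1 + 0
Back-substitute:
1 = 1117 − 62·18
1 = −62·6720 + 373·1117
So 1117·373 ≡ 1 (mod 6720), hence d = 373.

373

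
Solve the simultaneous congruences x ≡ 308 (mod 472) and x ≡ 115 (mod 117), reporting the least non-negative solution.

Write x = 308 + 472·k. Then 472·k ≡ 115 − 308 ≡ 41 (mod 117).
Need 472⁻¹ mod 117. Extended Euclid on (117, 4):
117 = 29·4 + 1
4 = 4·1 + 0
Back-substitute:
1 = 117 − 29·4
472⁻¹ ≡ 88 (mod 117), so k ≡ 88·41 ≡ 98 (mod 117).
x = 308 + 472·98 = 46564.

46564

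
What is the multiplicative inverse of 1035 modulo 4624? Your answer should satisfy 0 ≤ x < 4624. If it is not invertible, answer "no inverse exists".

Extended Euclidean algorithm:
4624 = 4×1035 + 484
1035 = 2×484 + 67
484 = 7×67 + 15
67 = 4×15 + 7
15 = 2×7 + 1
7 = 7×1 + 0
The gcd is 1. Working backward:
1 = 15 − 2·7
1 = −2·67 + 9·15
1 = 9·484 − 65·67
1 = −65·1035 + 139·484
1 = 139·4624 − 621·1035
Hence 1035⁻¹ ≡ -621 ≡ 4003 (mod 4624).

4003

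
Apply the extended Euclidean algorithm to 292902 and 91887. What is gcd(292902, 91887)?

Euclidean algorithm:
292902 = 3*91887 + 17241
91887 = 5*17241 + 5682
17241 = 3*5682 + 195
5682 = 29*195 + 27
195 = 7*27 + 6
27 = 4*6 + 3
6 = 2*3 + 0
gcd(292902, 91887) = 3.
Back-substituting:
3 = 27 − 4·6
3 = −4·195 + 29·27
3 = 29·5682 − 845·195
3 = −845·17241 + 2564·5682
3 = 2564·91887 − 13665·17241
3 = −13665·292902 + 43559·91887
So 3 = (-13665)·292902 + (43559)·91887.

3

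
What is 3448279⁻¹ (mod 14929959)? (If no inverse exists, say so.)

13266109

Run Euclid on (14929959, 3448279):
14929959 = 4·3448279 + 1136843
3448279 = 3·1136843 + 37750
1136843 = 30·37750 + 4343
37750 = 8·4343 + 3006
4343 = 1·3006 + 1337
3006 = 2·1337 + 332
1337 = 4·332 + 9
332 = 36·9 + 8
9 = 1·8 + 1
8 = 8·1 + 0
Since gcd(3448279, 14929959) = 1, back-substitute to write 1 as a combination:
1 = 9 − 8
1 = −332 + 37·9
1 = 37·1337 − 149·332
1 = −149·3006 + 335·1337
1 = 335·4343 − 484·3006
1 = −484·37750 + 4207·4343
1 = 4207·1136843 − 126694·37750
1 = −126694·3448279 + 384289·1136843
1 = 384289·14929959 − 1663850·3448279
Thus 3448279·(-1663850) ≡ 1 (mod 14929959); reducing, -1663850 mod 14929959 = 13266109.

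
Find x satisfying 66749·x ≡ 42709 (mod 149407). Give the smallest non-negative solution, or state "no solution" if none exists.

First find gcd(66749, 149407):
149407 = 2*66749 + 15909
66749 = 4*15909 + 3113
15909 = 5*3113 + 344
3113 = 9*344 + 17
344 = 20*17 + 4
17 = 4*4 + 1
4 = 4*1 + 0
gcd = 1, so a unique solution mod 149407 exists.
Back-substitute for the Bézout coefficients:
1 = 17 − 4·4
1 = −4·344 + 81·17
1 = 81·3113 − 733·344
1 = −733·15909 + 3746·3113
1 = 3746·66749 − 15717·15909
1 = −15717·149407 + 35180·66749
So 66749·(35180) ≡ 1 (mod 149407), giving 66749⁻¹ ≡ 35180.
x ≡ 66749⁻¹·42709 ≡ 35180·42709 ≡ 65828 (mod 149407).

65828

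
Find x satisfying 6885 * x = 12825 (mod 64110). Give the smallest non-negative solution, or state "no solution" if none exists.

2935

First find gcd(6885, 64110):
64110 = 9·6885 + 2145
6885 = 3·2145 + 450
2145 = 4·450 + 345
450 = 1·345 + 105
345 = 3·105 + 30
105 = 3·30 + 15
30 = 2·15 + 0
gcd = 15 and 15 | 12825, so solutions exist. Divide through by 15: 459x ≡ 855 (mod 4274).
Now find 459⁻¹ mod 4274:
4274 = 9*459 + 143
459 = 3*143 + 30
143 = 4*30 + 23
30 = 1*23 + 7
23 = 3*7 + 2
7 = 3*2 + 1
2 = 2*1 + 0
Back-substitute:
1 = 7 − 3·2
1 = −3·23 + 10·7
1 = 10·30 − 13·23
1 = −13·143 + 62·30
1 = 62·459 − 199·143
1 = −199·4274 + 1853·459
So 459⁻¹ ≡ 1853 (mod 4274).
Then x ≡ 1853·855 ≡ 2935 (mod 4274); the smallest non-negative solution is x = 2935.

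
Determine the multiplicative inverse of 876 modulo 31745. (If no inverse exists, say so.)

24606

Extended Euclidean algorithm:
31745 = 36*876 + 209
876 = 4*209 + 40
209 = 5*40 + 9
40 = 4*9 + 4
9 = 2*4 + 1
4 = 4*1 + 0
The gcd is 1. Working backward:
1 = 9 − 2·4
1 = −2·40 + 9·9
1 = 9·209 − 47·40
1 = −47·876 + 197·209
1 = 197·31745 − 7139·876
Hence 876⁻¹ ≡ -7139 ≡ 24606 (mod 31745).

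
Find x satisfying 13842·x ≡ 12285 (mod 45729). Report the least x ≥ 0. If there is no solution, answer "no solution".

First find gcd(13842, 45729):
45729 = 3*13842 + 4203
13842 = 3*4203 + 1233
4203 = 3*1233 + 504
1233 = 2*504 + 225
504 = 2*225 + 54
225 = 4*54 + 9
54 = 6*9 + 0
gcd = 9 and 9 | 12285, so solutions exist. Divide through by 9: 1538x ≡ 1365 (mod 5081).
Now find 1538⁻¹ mod 5081:
5081 = 3×1538 + 467
1538 = 3×467 + 137
467 = 3×137 + 56
137 = 2×56 + 25
56 = 2×25 + 6
25 = 4×6 + 1
6 = 6×1 + 0
Back-substitute:
1 = 25 − 4·6
1 = −4·56 + 9·25
1 = 9·137 − 22·56
1 = −22·467 + 75·137
1 = 75·1538 − 247·467
1 = −247·5081 + 816·1538
So 1538⁻¹ ≡ 816 (mod 5081).
Then x ≡ 816·1365 ≡ 1101 (mod 5081); the smallest non-negative solution is x = 1101.

1101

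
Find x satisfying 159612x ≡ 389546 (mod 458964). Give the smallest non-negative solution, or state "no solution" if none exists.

gcd(159612, 458964):
458964 = 2·159612 + 139740
159612 = 1·139740 + 19872
139740 = 7·19872 + 636
19872 = 31·636 + 156
636 = 4·156 + 12
156 = 13·12 + 0
gcd = 12, but 12 ∤ 389546, so the congruence has no solution.

no solution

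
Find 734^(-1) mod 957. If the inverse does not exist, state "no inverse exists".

Extended Euclidean algorithm:
957 = 1×734 + 223
734 = 3×223 + 65
223 = 3×65 + 28
65 = 2×28 + 9
28 = 3×9 + 1
9 = 9×1 + 0
Since gcd(734, 957) = 1, back-substitute to write 1 as a combination:
1 = 28 − 3·9
1 = −3·65 + 7·28
1 = 7·223 − 24·65
1 = −24·734 + 79·223
1 = 79·957 − 103·734
Thus 734·(-103) ≡ 1 (mod 957); reducing, -103 mod 957 = 854.

854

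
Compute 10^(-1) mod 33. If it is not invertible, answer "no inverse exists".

Extended Euclidean algorithm:
33 = 3×10 + 3
10 = 3×3 + 1
3 = 3×1 + 0
Since gcd(10, 33) = 1, back-substitute to write 1 as a combination:
1 = 10 − 3·3
1 = −3·33 + 10·10
So 10·10 ≡ 1 (mod 33).

10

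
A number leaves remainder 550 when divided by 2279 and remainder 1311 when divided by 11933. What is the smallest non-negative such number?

15705139

Write x = 550 + 2279·k. Then 2279·k ≡ 1311 − 550 ≡ 761 (mod 11933).
Need 2279⁻¹ mod 11933. Extended Euclid on (11933, 2279):
11933 = 5*2279 + 538
2279 = 4*538 + 127
538 = 4*127 + 30
127 = 4*30 + 7
30 = 4*7 + 2
7 = 3*2 + 1
2 = 2*1 + 0
Back-substitute:
1 = 7 − 3·2
1 = −3·30 + 13·7
1 = 13·127 − 55·30
1 = −55·538 + 233·127
1 = 233·2279 − 987·538
1 = −987·11933 + 5168·2279
2279⁻¹ ≡ 5168 (mod 11933), so k ≡ 5168·761 ≡ 6891 (mod 11933).
x = 550 + 2279·6891 = 15705139.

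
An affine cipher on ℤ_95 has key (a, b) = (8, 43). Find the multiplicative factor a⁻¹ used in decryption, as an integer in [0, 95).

12

Run Euclid on (95, 8):
95 = 11·8 + 7
8 = 1·7 + 1
7 = 7·1 + 0
The gcd is 1. Working backward:
1 = 8 − 7
1 = −95 + 12·8
So 8·12 ≡ 1 (mod 95).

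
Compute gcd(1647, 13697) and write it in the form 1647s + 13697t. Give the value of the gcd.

1

Apply Euclid's algorithm to 13697 and 1647:
13697 = 8×1647 + 521
1647 = 3×521 + 84
521 = 6×84 + 17
84 = 4×17 + 16
17 = 1×16 + 1
16 = 16×1 + 0
gcd(1647, 13697) = 1.
Back-substituting:
1 = 17 − 16
1 = −84 + 5·17
1 = 5·521 − 31·84
1 = −31·1647 + 98·521
1 = 98·13697 − 815·1647
So 1 = (98)·13697 + (-815)·1647.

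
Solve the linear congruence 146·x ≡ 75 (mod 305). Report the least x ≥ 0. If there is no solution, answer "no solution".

270

First find gcd(146, 305):
305 = 2*146 + 13
146 = 11*13 + 3
13 = 4*3 + 1
3 = 3*1 + 0
gcd = 1, so a unique solution mod 305 exists.
Back-substitute for the Bézout coefficients:
1 = 13 − 4·3
1 = −4·146 + 45·13
1 = 45·305 − 94·146
So 146·(-94) ≡ 1 (mod 305), giving 146⁻¹ ≡ 211.
x ≡ 146⁻¹·75 ≡ 211·75 ≡ 270 (mod 305).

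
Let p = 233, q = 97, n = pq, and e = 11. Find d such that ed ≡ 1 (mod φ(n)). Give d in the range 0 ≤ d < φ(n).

φ(n) = (p−1)(q−1) = 232·96 = 22272.
Need d with 11·d ≡ 1 (mod 22272). Apply the extended Euclidean algorithm:
22272 = 2024×11 + 8
11 = 1×8 + 3
8 = 2×3 + 2
3 = 1×2 + 1
2 = 2×1 + 0
Back-substitute:
1 = 3 − 2
1 = −8 + 3·3
1 = 3·11 − 4·8
1 = −4·22272 + 8099·11
So 11·8099 ≡ 1 (mod 22272), hence d = 8099.

8099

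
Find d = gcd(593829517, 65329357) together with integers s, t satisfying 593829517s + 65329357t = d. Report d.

1

Euclidean algorithm:
593829517 = 9·65329357 + 5865304
65329357 = 11·5865304 + 811013
5865304 = 7·811013 + 188213
811013 = 4·188213 + 58161
188213 = 3·58161 + 13730
58161 = 4·13730 + 3241
13730 = 4·3241 + 766
3241 = 4·766 + 177
766 = 4·177 + 58
177 = 3·58 + 3
58 = 19·3 + 1
3 = 3·1 + 0
gcd(593829517, 65329357) = 1.
Express as a combination:
1 = 58 − 19·3
1 = −19·177 + 58·58
1 = 58·766 − 251·177
1 = −251·3241 + 1062·766
1 = 1062·13730 − 4499·3241
1 = −4499·58161 + 19058·13730
1 = 19058·188213 − 61673·58161
1 = −61673·811013 + 265750·188213
1 = 265750·5865304 − 1921923·811013
1 = −1921923·65329357 + 21406903·5865304
1 = 21406903·593829517 − 194584050·65329357
So 1 = (21406903)·593829517 + (-194584050)·65329357.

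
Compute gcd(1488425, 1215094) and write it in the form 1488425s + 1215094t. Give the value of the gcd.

Repeated division:
1488425 = 1×1215094 + 273331
1215094 = 4×273331 + 121770
273331 = 2×121770 + 29791
121770 = 4×29791 + 2606
29791 = 11×2606 + 1125
2606 = 2×1125 + 356
1125 = 3×356 + 57
356 = 6×57 + 14
57 = 4×14 + 1
14 = 14×1 + 0
gcd(1488425, 1215094) = 1.
Express as a combination:
1 = 57 − 4·14
1 = −4·356 + 25·57
1 = 25·1125 − 79·356
1 = −79·2606 + 183·1125
1 = 183·29791 − 2092·2606
1 = −2092·121770 + 8551·29791
1 = 8551·273331 − 19194·121770
1 = −19194·1215094 + 85327·273331
1 = 85327·1488425 − 104521·1215094
So 1 = (85327)·1488425 + (-104521)·1215094.

1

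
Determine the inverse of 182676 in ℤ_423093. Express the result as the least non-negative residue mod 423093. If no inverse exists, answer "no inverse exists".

no inverse exists

Compute gcd(182676, 423093):
423093 = 2·182676 + 57741
182676 = 3·57741 + 9453
57741 = 6·9453 + 1023
9453 = 9·1023 + 246
1023 = 4·246 + 39
246 = 6·39 + 12
39 = 3·12 + 3
12 = 4·3 + 0
The gcd is 3, not 1, hence no inverse exists.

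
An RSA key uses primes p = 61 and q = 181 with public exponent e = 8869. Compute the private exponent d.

φ(n) = (p−1)(q−1) = 60·180 = 10800.
Need d with 8869·d ≡ 1 (mod 10800). Apply the extended Euclidean algorithm:
10800 = 1·8869 + 1931
8869 = 4·1931 + 1145
1931 = 1·1145 + 786
1145 = 1·786 + 359
786 = 2·359 + 68
359 = 5·68 + 19
68 = 3·19 + 11
19 = 1·11 + 8
11 = 1·8 + 3
8 = 2·3 + 2
3 = 1·2 + 1
2 = 2·1 + 0
Back-substitute:
1 = 3 − 2
1 = −8 + 3·3
1 = 3·11 − 4·8
1 = −4·19 + 7·11
1 = 7·68 − 25·19
1 = −25·359 + 132·68
1 = 132·786 − 289·359
1 = −289·1145 + 421·786
1 = 421·1931 − 710·1145
1 = −710·8869 + 3261·1931
1 = 3261·10800 − 3971·8869
So 8869·(-3971) ≡ 1 (mod 10800), hence d ≡ -3971 ≡ 6829 (mod 10800).

6829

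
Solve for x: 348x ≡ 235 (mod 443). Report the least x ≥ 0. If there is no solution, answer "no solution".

254

First find gcd(348, 443):
443 = 1×348 + 95
348 = 3×95 + 63
95 = 1×63 + 32
63 = 1×32 + 31
32 = 1×31 + 1
31 = 31×1 + 0
gcd = 1, so a unique solution mod 443 exists.
Back-substitute for the Bézout coefficients:
1 = 32 − 31
1 = −63 + 2·32
1 = 2·95 − 3·63
1 = −3·348 + 11·95
1 = 11·443 − 14·348
So 348·(-14) ≡ 1 (mod 443), giving 348⁻¹ ≡ 429.
x ≡ 348⁻¹·235 ≡ 429·235 ≡ 254 (mod 443).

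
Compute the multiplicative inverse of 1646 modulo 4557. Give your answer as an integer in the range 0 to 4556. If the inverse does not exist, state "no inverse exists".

gcd(4557, 1646) by repeated division:
4557 = 2*1646 + 1265
1646 = 1*1265 + 381
1265 = 3*381 + 122
381 = 3*122 + 15
122 = 8*15 + 2
15 = 7*2 + 1
2 = 2*1 + 0
gcd = 1, so the inverse exists. Back-substitute:
1 = 15 − 7·2
1 = −7·122 + 57·15
1 = 57·381 − 178·122
1 = −178·1265 + 591·381
1 = 591·1646 − 769·1265
1 = −769·4557 + 2129·1646
So 1646·2129 ≡ 1 (mod 4557).

2129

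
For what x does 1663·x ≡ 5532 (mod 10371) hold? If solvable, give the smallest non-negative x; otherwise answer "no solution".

7674

First find gcd(1663, 10371):
10371 = 6·1663 + 393
1663 = 4·393 + 91
393 = 4·91 + 29
91 = 3·29 + 4
29 = 7·4 + 1
4 = 4·1 + 0
gcd = 1, so a unique solution mod 10371 exists.
Back-substitute for the Bézout coefficients:
1 = 29 − 7·4
1 = −7·91 + 22·29
1 = 22·393 − 95·91
1 = −95·1663 + 402·393
1 = 402·10371 − 2507·1663
So 1663·(-2507) ≡ 1 (mod 10371), giving 1663⁻¹ ≡ 7864.
x ≡ 1663⁻¹·5532 ≡ 7864·5532 ≡ 7674 (mod 10371).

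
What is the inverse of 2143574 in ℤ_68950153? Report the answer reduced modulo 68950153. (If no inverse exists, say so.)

15985172

gcd(68950153, 2143574) by repeated division:
68950153 = 32*2143574 + 355785
2143574 = 6*355785 + 8864
355785 = 40*8864 + 1225
8864 = 7*1225 + 289
1225 = 4*289 + 69
289 = 4*69 + 13
69 = 5*13 + 4
13 = 3*4 + 1
4 = 4*1 + 0
The gcd is 1. Working backward:
1 = 13 − 3·4
1 = −3·69 + 16·13
1 = 16·289 − 67·69
1 = −67·1225 + 284·289
1 = 284·8864 − 2055·1225
1 = −2055·355785 + 82484·8864
1 = 82484·2143574 − 496959·355785
1 = −496959·68950153 + 15985172·2143574
So 2143574·15985172 ≡ 1 (mod 68950153).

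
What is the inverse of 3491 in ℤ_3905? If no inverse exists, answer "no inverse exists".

gcd(3905, 3491) by repeated division:
3905 = 1·3491 + 414
3491 = 8·414 + 179
414 = 2·179 + 56
179 = 3·56 + 11
56 = 5·11 + 1
11 = 11·1 + 0
Since gcd(3491, 3905) = 1, back-substitute to write 1 as a combination:
1 = 56 − 5·11
1 = −5·179 + 16·56
1 = 16·414 − 37·179
1 = −37·3491 + 312·414
1 = 312·3905 − 349·3491
So 3491·(-349) ≡ 1 (mod 3905), and -349 ≡ 3556 (mod 3905).

3556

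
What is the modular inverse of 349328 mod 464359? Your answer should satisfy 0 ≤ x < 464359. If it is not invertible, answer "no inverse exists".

no inverse exists

Compute gcd(349328, 464359):
464359 = 1·349328 + 115031
349328 = 3·115031 + 4235
115031 = 27·4235 + 686
4235 = 6·686 + 119
686 = 5·119 + 91
119 = 1·91 + 28
91 = 3·28 + 7
28 = 4·7 + 0
gcd(349328, 464359) = 7 ≠ 1, so 349328 has no multiplicative inverse modulo 464359.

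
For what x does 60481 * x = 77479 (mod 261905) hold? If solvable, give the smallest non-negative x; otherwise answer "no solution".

225319

First find gcd(60481, 261905):
261905 = 4*60481 + 19981
60481 = 3*19981 + 538
19981 = 37*538 + 75
538 = 7*75 + 13
75 = 5*13 + 10
13 = 1*10 + 3
10 = 3*3 + 1
3 = 3*1 + 0
gcd = 1, so a unique solution mod 261905 exists.
Back-substitute for the Bézout coefficients:
1 = 10 − 3·3
1 = −3·13 + 4·10
1 = 4·75 − 23·13
1 = −23·538 + 165·75
1 = 165·19981 − 6128·538
1 = −6128·60481 + 18549·19981
1 = 18549·261905 − 80324·60481
So 60481·(-80324) ≡ 1 (mod 261905), giving 60481⁻¹ ≡ 181581.
x ≡ 60481⁻¹·77479 ≡ 181581·77479 ≡ 225319 (mod 261905).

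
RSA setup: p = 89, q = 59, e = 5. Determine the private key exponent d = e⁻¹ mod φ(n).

1021

φ(n) = (p−1)(q−1) = 88·58 = 5104.
Need d with 5·d ≡ 1 (mod 5104). Apply the extended Euclidean algorithm:
5104 = 1020*5 + 4
5 = 1*4 + 1
4 = 4*1 + 0
Back-substitute:
1 = 5 − 4
1 = −5104 + 1021·5
So 5·1021 ≡ 1 (mod 5104), hence d = 1021.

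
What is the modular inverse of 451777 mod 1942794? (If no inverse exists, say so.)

1485367

gcd(1942794, 451777) by repeated division:
1942794 = 4×451777 + 135686
451777 = 3×135686 + 44719
135686 = 3×44719 + 1529
44719 = 29×1529 + 378
1529 = 4×378 + 17
378 = 22×17 + 4
17 = 4×4 + 1
4 = 4×1 + 0
gcd = 1, so the inverse exists. Back-substitute:
1 = 17 − 4·4
1 = −4·378 + 89·17
1 = 89·1529 − 360·378
1 = −360·44719 + 10529·1529
1 = 10529·135686 − 31947·44719
1 = −31947·451777 + 106370·135686
1 = 106370·1942794 − 457427·451777
Hence 451777⁻¹ ≡ -457427 ≡ 1485367 (mod 1942794).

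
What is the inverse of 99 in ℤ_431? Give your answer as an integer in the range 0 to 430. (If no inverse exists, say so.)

357

Run Euclid on (431, 99):
431 = 4·99 + 35
99 = 2·35 + 29
35 = 1·29 + 6
29 = 4·6 + 5
6 = 1·5 + 1
5 = 5·1 + 0
gcd = 1, so the inverse exists. Back-substitute:
1 = 6 − 5
1 = −29 + 5·6
1 = 5·35 − 6·29
1 = −6·99 + 17·35
1 = 17·431 − 74·99
So 99·(-74) ≡ 1 (mod 431), and -74 ≡ 357 (mod 431).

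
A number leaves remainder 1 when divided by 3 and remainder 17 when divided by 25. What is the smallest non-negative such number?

67

Write x = 1 + 3·k. Then 3·k ≡ 17 − 1 ≡ 16 (mod 25).
Need 3⁻¹ mod 25. Extended Euclid on (25, 3):
25 = 8×3 + 1
3 = 3×1 + 0
Back-substitute:
1 = 25 − 8·3
3⁻¹ ≡ 17 (mod 25), so k ≡ 17·16 ≡ 22 (mod 25).
x = 1 + 3·22 = 67.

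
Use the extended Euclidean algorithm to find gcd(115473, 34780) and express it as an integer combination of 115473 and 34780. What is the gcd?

1

Apply Euclid's algorithm to 115473 and 34780:
115473 = 3*34780 + 11133
34780 = 3*11133 + 1381
11133 = 8*1381 + 85
1381 = 16*85 + 21
85 = 4*21 + 1
21 = 21*1 + 0
gcd(115473, 34780) = 1.
Working backward:
1 = 85 − 4·21
1 = −4·1381 + 65·85
1 = 65·11133 − 524·1381
1 = −524·34780 + 1637·11133
1 = 1637·115473 − 5435·34780
So 1 = (1637)·115473 + (-5435)·34780.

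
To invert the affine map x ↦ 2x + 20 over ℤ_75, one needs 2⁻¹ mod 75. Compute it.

Extended Euclidean algorithm:
75 = 37·2 + 1
2 = 2·1 + 0
Since gcd(2, 75) = 1, back-substitute to write 1 as a combination:
1 = 75 − 37·2
So 2·(-37) ≡ 1 (mod 75), and -37 ≡ 38 (mod 75).

38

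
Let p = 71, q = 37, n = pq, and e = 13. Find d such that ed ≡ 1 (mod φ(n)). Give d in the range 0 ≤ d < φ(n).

φ(n) = (p−1)(q−1) = 70·36 = 2520.
Need d with 13·d ≡ 1 (mod 2520). Apply the extended Euclidean algorithm:
2520 = 193·13 + 11
13 = 1·11 + 2
11 = 5·2 + 1
2 = 2·1 + 0
Back-substitute:
1 = 11 − 5·2
1 = −5·13 + 6·11
1 = 6·2520 − 1163·13
So 13·(-1163) ≡ 1 (mod 2520), hence d ≡ -1163 ≡ 1357 (mod 2520).

1357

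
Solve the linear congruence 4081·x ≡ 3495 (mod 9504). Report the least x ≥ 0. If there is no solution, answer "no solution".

no solution

gcd(4081, 9504):
9504 = 2·4081 + 1342
4081 = 3·1342 + 55
1342 = 24·55 + 22
55 = 2·22 + 11
22 = 2·11 + 0
gcd = 11, but 11 ∤ 3495, so the congruence has no solution.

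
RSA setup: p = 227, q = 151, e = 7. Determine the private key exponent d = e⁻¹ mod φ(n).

4843

φ(n) = (p−1)(q−1) = 226·150 = 33900.
Need d with 7·d ≡ 1 (mod 33900). Apply the extended Euclidean algorithm:
33900 = 4842·7 + 6
7 = 1·6 + 1
6 = 6·1 + 0
Back-substitute:
1 = 7 − 6
1 = −33900 + 4843·7
So 7·4843 ≡ 1 (mod 33900), hence d = 4843.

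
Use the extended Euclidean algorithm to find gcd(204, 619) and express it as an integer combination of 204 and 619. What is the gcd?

Repeated division:
619 = 3×204 + 7
204 = 29×7 + 1
7 = 7×1 + 0
gcd(204, 619) = 1.
Express as a combination:
1 = 204 − 29·7
1 = −29·619 + 88·204
So 1 = (-29)·619 + (88)·204.

1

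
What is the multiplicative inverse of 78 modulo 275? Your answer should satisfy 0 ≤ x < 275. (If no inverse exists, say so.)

67

Run Euclid on (275, 78):
275 = 3·78 + 41
78 = 1·41 + 37
41 = 1·37 + 4
37 = 9·4 + 1
4 = 4·1 + 0
gcd = 1, so the inverse exists. Back-substitute:
1 = 37 − 9·4
1 = −9·41 + 10·37
1 = 10·78 − 19·41
1 = −19·275 + 67·78
So 78·67 ≡ 1 (mod 275).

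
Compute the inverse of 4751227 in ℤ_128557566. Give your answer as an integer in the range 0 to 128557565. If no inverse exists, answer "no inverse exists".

Apply the Euclidean algorithm to 128557566 and 4751227:
128557566 = 27×4751227 + 274437
4751227 = 17×274437 + 85798
274437 = 3×85798 + 17043
85798 = 5×17043 + 583
17043 = 29×583 + 136
583 = 4×136 + 39
136 = 3×39 + 19
39 = 2×19 + 1
19 = 19×1 + 0
The gcd is 1. Working backward:
1 = 39 − 2·19
1 = −2·136 + 7·39
1 = 7·583 − 30·136
1 = −30·17043 + 877·583
1 = 877·85798 − 4415·17043
1 = −4415·274437 + 14122·85798
1 = 14122·4751227 − 244489·274437
1 = −244489·128557566 + 6615325·4751227
So 4751227·6615325 ≡ 1 (mod 128557566).

6615325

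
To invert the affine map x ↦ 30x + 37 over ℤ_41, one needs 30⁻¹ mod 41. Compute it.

26

Extended Euclidean algorithm:
41 = 1·30 + 11
30 = 2·11 + 8
11 = 1·8 + 3
8 = 2·3 + 2
3 = 1·2 + 1
2 = 2·1 + 0
gcd = 1, so the inverse exists. Back-substitute:
1 = 3 − 2
1 = −8 + 3·3
1 = 3·11 − 4·8
1 = −4·30 + 11·11
1 = 11·41 − 15·30
So 30·(-15) ≡ 1 (mod 41), and -15 ≡ 26 (mod 41).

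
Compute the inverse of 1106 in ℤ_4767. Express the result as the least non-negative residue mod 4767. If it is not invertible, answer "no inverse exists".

Euclidean algorithm on 4767, 1106:
4767 = 4·1106 + 343
1106 = 3·343 + 77
343 = 4·77 + 35
77 = 2·35 + 7
35 = 5·7 + 0
The gcd is 7, not 1, hence no inverse exists.

no inverse exists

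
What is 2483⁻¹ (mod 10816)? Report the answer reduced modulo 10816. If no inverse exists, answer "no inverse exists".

Compute gcd(2483, 10816):
10816 = 4*2483 + 884
2483 = 2*884 + 715
884 = 1*715 + 169
715 = 4*169 + 39
169 = 4*39 + 13
39 = 3*13 + 0
gcd(2483, 10816) = 13 ≠ 1, so 2483 has no multiplicative inverse modulo 10816.

no inverse exists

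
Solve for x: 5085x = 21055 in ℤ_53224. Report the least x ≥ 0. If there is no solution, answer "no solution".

28003

First find gcd(5085, 53224):
53224 = 10×5085 + 2374
5085 = 2×2374 + 337
2374 = 7×337 + 15
337 = 22×15 + 7
15 = 2×7 + 1
7 = 7×1 + 0
gcd = 1, so a unique solution mod 53224 exists.
Back-substitute for the Bézout coefficients:
1 = 15 − 2·7
1 = −2·337 + 45·15
1 = 45·2374 − 317·337
1 = −317·5085 + 679·2374
1 = 679·53224 − 7107·5085
So 5085·(-7107) ≡ 1 (mod 53224), giving 5085⁻¹ ≡ 46117.
x ≡ 5085⁻¹·21055 ≡ 46117·21055 ≡ 28003 (mod 53224).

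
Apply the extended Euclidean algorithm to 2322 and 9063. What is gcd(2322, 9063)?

Apply Euclid's algorithm to 9063 and 2322:
9063 = 3×2322 + 2097
2322 = 1×2097 + 225
2097 = 9×225 + 72
225 = 3×72 + 9
72 = 8×9 + 0
gcd(2322, 9063) = 9.
Express as a combination:
9 = 225 − 3·72
9 = −3·2097 + 28·225
9 = 28·2322 − 31·2097
9 = −31·9063 + 121·2322
So 9 = (-31)·9063 + (121)·2322.

9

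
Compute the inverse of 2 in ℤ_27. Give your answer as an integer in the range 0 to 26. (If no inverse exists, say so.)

Extended Euclidean algorithm:
27 = 13×2 + 1
2 = 2×1 + 0
gcd = 1, so the inverse exists. Back-substitute:
1 = 27 − 13·2
Thus 2·(-13) ≡ 1 (mod 27); reducing, -13 mod 27 = 14.

14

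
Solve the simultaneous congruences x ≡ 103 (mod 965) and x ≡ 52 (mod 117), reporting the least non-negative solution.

84058

Write x = 103 + 965·k. Then 965·k ≡ 52 − 103 ≡ 66 (mod 117).
Need 965⁻¹ mod 117. Extended Euclid on (117, 29):
117 = 4·29 + 1
29 = 29·1 + 0
Back-substitute:
1 = 117 − 4·29
965⁻¹ ≡ 113 (mod 117), so k ≡ 113·66 ≡ 87 (mod 117).
x = 103 + 965·87 = 84058.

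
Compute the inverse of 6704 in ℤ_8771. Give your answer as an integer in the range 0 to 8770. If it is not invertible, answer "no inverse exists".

Run Euclid on (8771, 6704):
8771 = 1*6704 + 2067
6704 = 3*2067 + 503
2067 = 4*503 + 55
503 = 9*55 + 8
55 = 6*8 + 7
8 = 1*7 + 1
7 = 7*1 + 0
The gcd is 1. Working backward:
1 = 8 − 7
1 = −55 + 7·8
1 = 7·503 − 64·55
1 = −64·2067 + 263·503
1 = 263·6704 − 853·2067
1 = −853·8771 + 1116·6704
So 6704·1116 ≡ 1 (mod 8771).

1116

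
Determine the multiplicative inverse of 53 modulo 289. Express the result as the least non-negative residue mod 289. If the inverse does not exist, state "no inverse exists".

Run Euclid on (289, 53):
289 = 5·53 + 24
53 = 2·24 + 5
24 = 4·5 + 4
5 = 1·4 + 1
4 = 4·1 + 0
The gcd is 1. Working backward:
1 = 5 − 4
1 = −24 + 5·5
1 = 5·53 − 11·24
1 = −11·289 + 60·53
So 53·60 ≡ 1 (mod 289).

60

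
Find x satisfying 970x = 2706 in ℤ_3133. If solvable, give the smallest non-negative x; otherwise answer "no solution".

First find gcd(970, 3133):
3133 = 3·970 + 223
970 = 4·223 + 78
223 = 2·78 + 67
78 = 1·67 + 11
67 = 6·11 + 1
11 = 11·1 + 0
gcd = 1, so a unique solution mod 3133 exists.
Back-substitute for the Bézout coefficients:
1 = 67 − 6·11
1 = −6·78 + 7·67
1 = 7·223 − 20·78
1 = −20·970 + 87·223
1 = 87·3133 − 281·970
So 970·(-281) ≡ 1 (mod 3133), giving 970⁻¹ ≡ 2852.
x ≡ 970⁻¹·2706 ≡ 2852·2706 ≡ 933 (mod 3133).

933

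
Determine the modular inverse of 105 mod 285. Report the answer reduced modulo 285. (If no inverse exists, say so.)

Euclidean algorithm on 285, 105:
285 = 2×105 + 75
105 = 1×75 + 30
75 = 2×30 + 15
30 = 2×15 + 0
The gcd is 15, not 1, hence no inverse exists.

no inverse exists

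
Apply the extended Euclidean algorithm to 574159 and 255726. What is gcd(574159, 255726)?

1

Apply Euclid's algorithm to 574159 and 255726:
574159 = 2×255726 + 62707
255726 = 4×62707 + 4898
62707 = 12×4898 + 3931
4898 = 1×3931 + 967
3931 = 4×967 + 63
967 = 15×63 + 22
63 = 2×22 + 19
22 = 1×19 + 3
19 = 6×3 + 1
3 = 3×1 + 0
gcd(574159, 255726) = 1.
Express as a combination:
1 = 19 − 6·3
1 = −6·22 + 7·19
1 = 7·63 − 20·22
1 = −20·967 + 307·63
1 = 307·3931 − 1248·967
1 = −1248·4898 + 1555·3931
1 = 1555·62707 − 19908·4898
1 = −19908·255726 + 81187·62707
1 = 81187·574159 − 182282·255726
So 1 = (81187)·574159 + (-182282)·255726.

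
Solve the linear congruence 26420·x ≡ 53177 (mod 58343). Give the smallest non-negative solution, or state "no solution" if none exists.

First find gcd(26420, 58343):
58343 = 2*26420 + 5503
26420 = 4*5503 + 4408
5503 = 1*4408 + 1095
4408 = 4*1095 + 28
1095 = 39*28 + 3
28 = 9*3 + 1
3 = 3*1 + 0
gcd = 1, so a unique solution mod 58343 exists.
Back-substitute for the Bézout coefficients:
1 = 28 − 9·3
1 = −9·1095 + 352·28
1 = 352·4408 − 1417·1095
1 = −1417·5503 + 1769·4408
1 = 1769·26420 − 8493·5503
1 = −8493·58343 + 18755·26420
So 26420·(18755) ≡ 1 (mod 58343), giving 26420⁻¹ ≡ 18755.
x ≡ 26420⁻¹·53177 ≡ 18755·53177 ≡ 19393 (mod 58343).

19393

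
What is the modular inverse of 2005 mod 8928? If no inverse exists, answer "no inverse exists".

Run Euclid on (8928, 2005):
8928 = 4*2005 + 908
2005 = 2*908 + 189
908 = 4*189 + 152
189 = 1*152 + 37
152 = 4*37 + 4
37 = 9*4 + 1
4 = 4*1 + 0
The gcd is 1. Working backward:
1 = 37 − 9·4
1 = −9·152 + 37·37
1 = 37·189 − 46·152
1 = −46·908 + 221·189
1 = 221·2005 − 488·908
1 = −488·8928 + 2173·2005
So 2005·2173 ≡ 1 (mod 8928).

2173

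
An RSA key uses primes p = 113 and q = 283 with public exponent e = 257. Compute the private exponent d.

φ(n) = (p−1)(q−1) = 112·282 = 31584.
Need d with 257·d ≡ 1 (mod 31584). Apply the extended Euclidean algorithm:
31584 = 122×257 + 230
257 = 1×230 + 27
230 = 8×27 + 14
27 = 1×14 + 13
14 = 1×13 + 1
13 = 13×1 + 0
Back-substitute:
1 = 14 − 13
1 = −27 + 2·14
1 = 2·230 − 17·27
1 = −17·257 + 19·230
1 = 19·31584 − 2335·257
So 257·(-2335) ≡ 1 (mod 31584), hence d ≡ -2335 ≡ 29249 (mod 31584).

29249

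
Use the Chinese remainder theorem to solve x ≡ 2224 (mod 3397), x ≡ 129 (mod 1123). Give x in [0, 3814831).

Write x = 2224 + 3397·k. Then 3397·k ≡ 129 − 2224 ≡ 151 (mod 1123).
Need 3397⁻¹ mod 1123. Extended Euclid on (1123, 28):
1123 = 40·28 + 3
28 = 9·3 + 1
3 = 3·1 + 0
Back-substitute:
1 = 28 − 9·3
1 = −9·1123 + 361·28
3397⁻¹ ≡ 361 (mod 1123), so k ≡ 361·151 ≡ 607 (mod 1123).
x = 2224 + 3397·607 = 2064203.

2064203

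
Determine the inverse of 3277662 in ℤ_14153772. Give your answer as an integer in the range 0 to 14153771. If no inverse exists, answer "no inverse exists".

Euclidean algorithm on 14153772, 3277662:
14153772 = 4*3277662 + 1043124
3277662 = 3*1043124 + 148290
1043124 = 7*148290 + 5094
148290 = 29*5094 + 564
5094 = 9*564 + 18
564 = 31*18 + 6
18 = 3*6 + 0
Since gcd = 6 > 1, 3277662 is not a unit mod 14153772.

no inverse exists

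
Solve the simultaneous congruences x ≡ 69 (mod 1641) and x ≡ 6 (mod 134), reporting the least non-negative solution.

Write x = 69 + 1641·k. Then 1641·k ≡ 6 − 69 ≡ 71 (mod 134).
Need 1641⁻¹ mod 134. Extended Euclid on (134, 33):
134 = 4·33 + 2
33 = 16·2 + 1
2 = 2·1 + 0
Back-substitute:
1 = 33 − 16·2
1 = −16·134 + 65·33
1641⁻¹ ≡ 65 (mod 134), so k ≡ 65·71 ≡ 59 (mod 134).
x = 69 + 1641·59 = 96888.

96888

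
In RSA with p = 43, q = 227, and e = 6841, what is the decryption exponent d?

8425

φ(n) = (p−1)(q−1) = 42·226 = 9492.
Need d with 6841·d ≡ 1 (mod 9492). Apply the extended Euclidean algorithm:
9492 = 1·6841 + 2651
6841 = 2·2651 + 1539
2651 = 1·1539 + 1112
1539 = 1·1112 + 427
1112 = 2·427 + 258
427 = 1·258 + 169
258 = 1·169 + 89
169 = 1·89 + 80
89 = 1·80 + 9
80 = 8·9 + 8
9 = 1·8 + 1
8 = 8·1 + 0
Back-substitute:
1 = 9 − 8
1 = −80 + 9·9
1 = 9·89 − 10·80
1 = −10·169 + 19·89
1 = 19·258 − 29·169
1 = −29·427 + 48·258
1 = 48·1112 − 125·427
1 = −125·1539 + 173·1112
1 = 173·2651 − 298·1539
1 = −298·6841 + 769·2651
1 = 769·9492 − 1067·6841
So 6841·(-1067) ≡ 1 (mod 9492), hence d ≡ -1067 ≡ 8425 (mod 9492).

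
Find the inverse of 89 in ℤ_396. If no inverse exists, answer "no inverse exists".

Extended Euclidean algorithm:
396 = 4×89 + 40
89 = 2×40 + 9
40 = 4×9 + 4
9 = 2×4 + 1
4 = 4×1 + 0
gcd = 1, so the inverse exists. Back-substitute:
1 = 9 − 2·4
1 = −2·40 + 9·9
1 = 9·89 − 20·40
1 = −20·396 + 89·89
So 89·89 ≡ 1 (mod 396).

89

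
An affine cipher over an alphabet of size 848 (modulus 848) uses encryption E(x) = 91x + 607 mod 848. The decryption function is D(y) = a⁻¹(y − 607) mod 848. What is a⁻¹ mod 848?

643

Extended Euclidean algorithm:
848 = 9×91 + 29
91 = 3×29 + 4
29 = 7×4 + 1
4 = 4×1 + 0
The gcd is 1. Working backward:
1 = 29 − 7·4
1 = −7·91 + 22·29
1 = 22·848 − 205·91
Thus 91·(-205) ≡ 1 (mod 848); reducing, -205 mod 848 = 643.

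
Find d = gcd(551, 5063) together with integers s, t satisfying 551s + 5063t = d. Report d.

1

Euclidean algorithm:
5063 = 9*551 + 104
551 = 5*104 + 31
104 = 3*31 + 11
31 = 2*11 + 9
11 = 1*9 + 2
9 = 4*2 + 1
2 = 2*1 + 0
gcd(551, 5063) = 1.
Working backward:
1 = 9 − 4·2
1 = −4·11 + 5·9
1 = 5·31 − 14·11
1 = −14·104 + 47·31
1 = 47·551 − 249·104
1 = −249·5063 + 2288·551
So 1 = (-249)·5063 + (2288)·551.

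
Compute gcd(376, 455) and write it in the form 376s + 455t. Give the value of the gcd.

Euclidean algorithm:
455 = 1×376 + 79
376 = 4×79 + 60
79 = 1×60 + 19
60 = 3×19 + 3
19 = 6×3 + 1
3 = 3×1 + 0
gcd(376, 455) = 1.
Working backward:
1 = 19 − 6·3
1 = −6·60 + 19·19
1 = 19·79 − 25·60
1 = −25·376 + 119·79
1 = 119·455 − 144·376
So 1 = (119)·455 + (-144)·376.

1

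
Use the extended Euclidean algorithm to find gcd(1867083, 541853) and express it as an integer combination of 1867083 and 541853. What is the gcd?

Repeated division:
1867083 = 3·541853 + 241524
541853 = 2·241524 + 58805
241524 = 4·58805 + 6304
58805 = 9·6304 + 2069
6304 = 3·2069 + 97
2069 = 21·97 + 32
97 = 3·32 + 1
32 = 32·1 + 0
gcd(1867083, 541853) = 1.
Express as a combination:
1 = 97 − 3·32
1 = −3·2069 + 64·97
1 = 64·6304 − 195·2069
1 = −195·58805 + 1819·6304
1 = 1819·241524 − 7471·58805
1 = −7471·541853 + 16761·241524
1 = 16761·1867083 − 57754·541853
So 1 = (16761)·1867083 + (-57754)·541853.

1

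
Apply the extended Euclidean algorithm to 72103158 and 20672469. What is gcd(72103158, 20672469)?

Repeated division:
72103158 = 3×20672469 + 10085751
20672469 = 2×10085751 + 500967
10085751 = 20×500967 + 66411
500967 = 7×66411 + 36090
66411 = 1×36090 + 30321
36090 = 1×30321 + 5769
30321 = 5×5769 + 1476
5769 = 3×1476 + 1341
1476 = 1×1341 + 135
1341 = 9×135 + 126
135 = 1×126 + 9
126 = 14×9 + 0
gcd(72103158, 20672469) = 9.
Express as a combination:
9 = 135 − 126
9 = −1341 + 10·135
9 = 10·1476 − 11·1341
9 = −11·5769 + 43·1476
9 = 43·30321 − 226·5769
9 = −226·36090 + 269·30321
9 = 269·66411 − 495·36090
9 = −495·500967 + 3734·66411
9 = 3734·10085751 − 75175·500967
9 = −75175·20672469 + 154084·10085751
9 = 154084·72103158 − 537427·20672469
So 9 = (154084)·72103158 + (-537427)·20672469.

9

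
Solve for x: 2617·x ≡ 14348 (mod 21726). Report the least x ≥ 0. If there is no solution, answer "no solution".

First find gcd(2617, 21726):
21726 = 8·2617 + 790
2617 = 3·790 + 247
790 = 3·247 + 49
247 = 5·49 + 2
49 = 24·2 + 1
2 = 2·1 + 0
gcd = 1, so a unique solution mod 21726 exists.
Back-substitute for the Bézout coefficients:
1 = 49 − 24·2
1 = −24·247 + 121·49
1 = 121·790 − 387·247
1 = −387·2617 + 1282·790
1 = 1282·21726 − 10643·2617
So 2617·(-10643) ≡ 1 (mod 21726), giving 2617⁻¹ ≡ 11083.
x ≡ 2617⁻¹·14348 ≡ 11083·14348 ≡ 6290 (mod 21726).

6290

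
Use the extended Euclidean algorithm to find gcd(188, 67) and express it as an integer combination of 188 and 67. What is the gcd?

Repeated division:
188 = 2×67 + 54
67 = 1×54 + 13
54 = 4×13 + 2
13 = 6×2 + 1
2 = 2×1 + 0
gcd(188, 67) = 1.
Express as a combination:
1 = 13 − 6·2
1 = −6·54 + 25·13
1 = 25·67 − 31·54
1 = −31·188 + 87·67
So 1 = (-31)·188 + (87)·67.

1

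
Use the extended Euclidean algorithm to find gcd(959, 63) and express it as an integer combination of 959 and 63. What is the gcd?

Apply Euclid's algorithm to 959 and 63:
959 = 15×63 + 14
63 = 4×14 + 7
14 = 2×7 + 0
gcd(959, 63) = 7.
Back-substituting:
7 = 63 − 4·14
7 = −4·959 + 61·63
So 7 = (-4)·959 + (61)·63.

7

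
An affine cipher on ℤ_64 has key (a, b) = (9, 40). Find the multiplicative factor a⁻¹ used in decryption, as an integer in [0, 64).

Extended Euclidean algorithm:
64 = 7*9 + 1
9 = 9*1 + 0
gcd = 1, so the inverse exists. Back-substitute:
1 = 64 − 7·9
Hence 9⁻¹ ≡ -7 ≡ 57 (mod 64).

57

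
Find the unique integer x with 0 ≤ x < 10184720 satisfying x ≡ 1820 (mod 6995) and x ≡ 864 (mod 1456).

Write x = 1820 + 6995·k. Then 6995·k ≡ 864 − 1820 ≡ 500 (mod 1456).
Need 6995⁻¹ mod 1456. Extended Euclid on (1456, 1171):
1456 = 1×1171 + 285
1171 = 4×285 + 31
285 = 9×31 + 6
31 = 5×6 + 1
6 = 6×1 + 0
Back-substitute:
1 = 31 − 5·6
1 = −5·285 + 46·31
1 = 46·1171 − 189·285
1 = −189·1456 + 235·1171
6995⁻¹ ≡ 235 (mod 1456), so k ≡ 235·500 ≡ 1020 (mod 1456).
x = 1820 + 6995·1020 = 7136720.

7136720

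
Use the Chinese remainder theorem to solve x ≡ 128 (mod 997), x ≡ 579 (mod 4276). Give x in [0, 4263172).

Write x = 128 + 997·k. Then 997·k ≡ 579 − 128 ≡ 451 (mod 4276).
Need 997⁻¹ mod 4276. Extended Euclid on (4276, 997):
4276 = 4×997 + 288
997 = 3×288 + 133
288 = 2×133 + 22
133 = 6×22 + 1
22 = 22×1 + 0
Back-substitute:
1 = 133 − 6·22
1 = −6·288 + 13·133
1 = 13·997 − 45·288
1 = −45·4276 + 193·997
997⁻¹ ≡ 193 (mod 4276), so k ≡ 193·451 ≡ 1523 (mod 4276).
x = 128 + 997·1523 = 1518559.

1518559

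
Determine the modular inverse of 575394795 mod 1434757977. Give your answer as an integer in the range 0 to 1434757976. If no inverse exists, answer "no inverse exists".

no inverse exists

Compute gcd(575394795, 1434757977):
1434757977 = 2*575394795 + 283968387
575394795 = 2*283968387 + 7458021
283968387 = 38*7458021 + 563589
7458021 = 13*563589 + 131364
563589 = 4*131364 + 38133
131364 = 3*38133 + 16965
38133 = 2*16965 + 4203
16965 = 4*4203 + 153
4203 = 27*153 + 72
153 = 2*72 + 9
72 = 8*9 + 0
The gcd is 9, not 1, hence no inverse exists.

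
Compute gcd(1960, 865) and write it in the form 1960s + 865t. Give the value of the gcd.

Euclidean algorithm:
1960 = 2*865 + 230
865 = 3*230 + 175
230 = 1*175 + 55
175 = 3*55 + 10
55 = 5*10 + 5
10 = 2*5 + 0
gcd(1960, 865) = 5.
Back-substituting:
5 = 55 − 5·10
5 = −5·175 + 16·55
5 = 16·230 − 21·175
5 = −21·865 + 79·230
5 = 79·1960 − 179·865
So 5 = (79)·1960 + (-179)·865.

5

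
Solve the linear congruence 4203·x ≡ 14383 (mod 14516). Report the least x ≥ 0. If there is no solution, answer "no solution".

First find gcd(4203, 14516):
14516 = 3*4203 + 1907
4203 = 2*1907 + 389
1907 = 4*389 + 351
389 = 1*351 + 38
351 = 9*38 + 9
38 = 4*9 + 2
9 = 4*2 + 1
2 = 2*1 + 0
gcd = 1, so a unique solution mod 14516 exists.
Back-substitute for the Bézout coefficients:
1 = 9 − 4·2
1 = −4·38 + 17·9
1 = 17·351 − 157·38
1 = −157·389 + 174·351
1 = 174·1907 − 853·389
1 = −853·4203 + 1880·1907
1 = 1880·14516 − 6493·4203
So 4203·(-6493) ≡ 1 (mod 14516), giving 4203⁻¹ ≡ 8023.
x ≡ 4203⁻¹·14383 ≡ 8023·14383 ≡ 7125 (mod 14516).

7125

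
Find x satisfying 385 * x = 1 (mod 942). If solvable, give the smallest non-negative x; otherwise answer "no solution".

First find gcd(385, 942):
942 = 2*385 + 172
385 = 2*172 + 41
172 = 4*41 + 8
41 = 5*8 + 1
8 = 8*1 + 0
gcd = 1, so a unique solution mod 942 exists.
Back-substitute for the Bézout coefficients:
1 = 41 − 5·8
1 = −5·172 + 21·41
1 = 21·385 − 47·172
1 = −47·942 + 115·385
So 385·(115) ≡ 1 (mod 942), giving 385⁻¹ ≡ 115.
x ≡ 385⁻¹·1 ≡ 115·1 ≡ 115 (mod 942).

115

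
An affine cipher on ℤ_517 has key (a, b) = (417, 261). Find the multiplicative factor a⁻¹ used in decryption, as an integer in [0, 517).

274

gcd(517, 417) by repeated division:
517 = 1*417 + 100
417 = 4*100 + 17
100 = 5*17 + 15
17 = 1*15 + 2
15 = 7*2 + 1
2 = 2*1 + 0
Since gcd(417, 517) = 1, back-substitute to write 1 as a combination:
1 = 15 − 7·2
1 = −7·17 + 8·15
1 = 8·100 − 47·17
1 = −47·417 + 196·100
1 = 196·517 − 243·417
Thus 417·(-243) ≡ 1 (mod 517); reducing, -243 mod 517 = 274.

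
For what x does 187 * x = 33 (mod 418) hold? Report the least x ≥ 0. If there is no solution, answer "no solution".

First find gcd(187, 418):
418 = 2·187 + 44
187 = 4·44 + 11
44 = 4·11 + 0
gcd = 11 and 11 | 33, so solutions exist. Divide through by 11: 17x ≡ 3 (mod 38).
Now find 17⁻¹ mod 38:
38 = 2*17 + 4
17 = 4*4 + 1
4 = 4*1 + 0
Back-substitute:
1 = 17 − 4·4
1 = −4·38 + 9·17
So 17⁻¹ ≡ 9 (mod 38).
Then x ≡ 9·3 ≡ 27 (mod 38); the smallest non-negative solution is x = 27.

27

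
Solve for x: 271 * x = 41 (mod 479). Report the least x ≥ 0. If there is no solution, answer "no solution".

First find gcd(271, 479):
479 = 1*271 + 208
271 = 1*208 + 63
208 = 3*63 + 19
63 = 3*19 + 6
19 = 3*6 + 1
6 = 6*1 + 0
gcd = 1, so a unique solution mod 479 exists.
Back-substitute for the Bézout coefficients:
1 = 19 − 3·6
1 = −3·63 + 10·19
1 = 10·208 − 33·63
1 = −33·271 + 43·208
1 = 43·479 − 76·271
So 271·(-76) ≡ 1 (mod 479), giving 271⁻¹ ≡ 403.
x ≡ 271⁻¹·41 ≡ 403·41 ≡ 237 (mod 479).

237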